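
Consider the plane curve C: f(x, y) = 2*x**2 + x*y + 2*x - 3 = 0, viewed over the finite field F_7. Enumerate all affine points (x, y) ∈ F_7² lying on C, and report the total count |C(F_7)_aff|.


Affine F_7-points: {(1, 6), (2, 6), (3, 0), (4, 3), (5, 4), (6, 4)}; count = 6.

For each of the 49 pairs (x, y) ∈ F_7², evaluate f(x, y) mod 7. Record the zeros.
  x = 0: [0↦4, 1↦4, 2↦4, 3↦4, 4↦4, 5↦4, 6↦4]  zeros at y ∈ ∅
  x = 1: [0↦1, 1↦2, 2↦3, 3↦4, 4↦5, 5↦6, 6↦0]  zeros at y ∈ {6}
  x = 2: [0↦2, 1↦4, 2↦6, 3↦1, 4↦3, 5↦5, 6↦0]  zeros at y ∈ {6}
  x = 3: [0↦0, 1↦3, 2↦6, 3↦2, 4↦5, 5↦1, 6↦4]  zeros at y ∈ {0}
  x = 4: [0↦2, 1↦6, 2↦3, 3↦0, 4↦4, 5↦1, 6↦5]  zeros at y ∈ {3}
  x = 5: [0↦1, 1↦6, 2↦4, 3↦2, 4↦0, 5↦5, 6↦3]  zeros at y ∈ {4}
  x = 6: [0↦4, 1↦3, 2↦2, 3↦1, 4↦0, 5↦6, 6↦5]  zeros at y ∈ {4}
Collecting zeros: affine points = {(1, 6), (2, 6), (3, 0), (4, 3), (5, 4), (6, 4)}.
Total count |C(F_7)_aff| = 6.


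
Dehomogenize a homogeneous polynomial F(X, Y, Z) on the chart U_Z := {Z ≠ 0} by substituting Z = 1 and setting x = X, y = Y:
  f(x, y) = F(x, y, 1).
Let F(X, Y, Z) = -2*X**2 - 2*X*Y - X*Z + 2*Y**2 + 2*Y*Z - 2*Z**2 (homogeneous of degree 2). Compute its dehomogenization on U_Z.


f(x, y) = -2*x**2 - 2*x*y - x + 2*y**2 + 2*y - 2

On U_Z we set Z = 1. Each monomial c·X^i·Y^j·Z^k in F becomes c·x^i·y^j·1^k = c·x^i·y^j.
Substituting Z = 1: F(X, Y, 1) = -2*x**2 - 2*x*y - x + 2*y**2 + 2*y - 2.
Note: deg(f) ≤ deg(F) = 2; strict inequality happens when F is divisible by Z (lost terms).


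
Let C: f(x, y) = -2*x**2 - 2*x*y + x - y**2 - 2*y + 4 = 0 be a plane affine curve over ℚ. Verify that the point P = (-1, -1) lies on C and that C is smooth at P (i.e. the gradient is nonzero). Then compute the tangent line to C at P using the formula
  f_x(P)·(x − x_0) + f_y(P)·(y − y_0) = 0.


Tangent line at P: 7*x + 2*y + 9 = 0.

Step 1: f(-1, -1) = 0, so P lies on C.
Step 2: partial derivatives
  f_x(x, y) = -4*x - 2*y + 1, f_y(x, y) = -2*x - 2*y - 2.
  f_x(P) = 7, f_y(P) = 2 (gradient nonzero, so P is smooth).
Step 3: tangent line at P: 7·(x − -1) + 2·(y − -1) = 0.
Expanding: 7*x + 2*y + 9 = 0.


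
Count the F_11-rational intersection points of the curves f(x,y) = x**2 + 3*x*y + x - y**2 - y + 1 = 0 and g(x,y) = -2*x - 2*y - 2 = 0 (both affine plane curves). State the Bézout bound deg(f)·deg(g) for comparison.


Common zeros: ∅; count = 0; Bézout bound = 2.

deg(f) = 2, deg(g) = 1, so Bézout bound = 2.
Scan x ∈ F_11. For each x, list the y ∈ F_11 with f(x, y) ≡ 0 and those with g(x, y) ≡ 0 (mod 11); the common zeros in that column are the intersection.
  x = 0: f ≡ 0 at y ∈ {3, 7}; g ≡ 0 at y ∈ {10}; common: ∅.
  x = 1: f ≡ 0 at y ∈ {3, 10}; g ≡ 0 at y ∈ {9}; common: ∅.
  x = 2: f ≡ 0 at y ∈ {1, 4}; g ≡ 0 at y ∈ {8}; common: ∅.
  x = 3: f ≡ 0 at y ∈ ∅; g ≡ 0 at y ∈ {7}; common: ∅.
  x = 4: f ≡ 0 at y ∈ ∅; g ≡ 0 at y ∈ {6}; common: ∅.
  x = 5: f ≡ 0 at y ∈ {1, 2}; g ≡ 0 at y ∈ {5}; common: ∅.
  x = 6: f ≡ 0 at y ∈ ∅; g ≡ 0 at y ∈ {4}; common: ∅.
  x = 7: f ≡ 0 at y ∈ {4, 5}; g ≡ 0 at y ∈ {3}; common: ∅.
  x = 8: f ≡ 0 at y ∈ ∅; g ≡ 0 at y ∈ {2}; common: ∅.
  x = 9: f ≡ 0 at y ∈ ∅; g ≡ 0 at y ∈ {1}; common: ∅.
  x = 10: f ≡ 0 at y ∈ {2, 5}; g ≡ 0 at y ∈ {0}; common: ∅.
Collecting: common zeros = ∅, so the count is 0.
Comparison with the Bézout bound: 0 ≤ 2 = deg(f)·deg(g), as expected for curves with no common component (the affine F_11-count falls short of the bound because intersections may lie at infinity, over extension fields, or carry multiplicity).


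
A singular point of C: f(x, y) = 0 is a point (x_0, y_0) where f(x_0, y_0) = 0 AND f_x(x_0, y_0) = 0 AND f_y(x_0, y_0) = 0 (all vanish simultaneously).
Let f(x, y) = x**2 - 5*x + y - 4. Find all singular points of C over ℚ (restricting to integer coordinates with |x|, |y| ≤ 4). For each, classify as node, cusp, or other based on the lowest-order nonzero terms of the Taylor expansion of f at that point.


No singular points in the scanned grid; C is smooth there.

Compute partial derivatives:
  f_x = 2*x - 5.
  f_y = 1.
f_y = 1 is a nonzero constant, so f_y never vanishes: no point (x, y) can satisfy f = f_x = f_y = 0. In particular no (x, y) ∈ {−4, ..., 4}² is singular; the curve is smooth.


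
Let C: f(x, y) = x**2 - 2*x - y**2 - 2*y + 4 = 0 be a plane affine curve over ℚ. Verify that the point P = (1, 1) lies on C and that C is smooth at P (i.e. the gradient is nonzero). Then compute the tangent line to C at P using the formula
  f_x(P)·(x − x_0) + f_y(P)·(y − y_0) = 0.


Tangent line at P: 4 - 4*y = 0.

Step 1: f(1, 1) = 0, so P lies on C.
Step 2: partial derivatives
  f_x(x, y) = 2*x - 2, f_y(x, y) = -2*y - 2.
  f_x(P) = 0, f_y(P) = -4 (gradient nonzero, so P is smooth).
Step 3: tangent line at P: 0·(x − 1) + -4·(y − 1) = 0.
Expanding: 4 - 4*y = 0.


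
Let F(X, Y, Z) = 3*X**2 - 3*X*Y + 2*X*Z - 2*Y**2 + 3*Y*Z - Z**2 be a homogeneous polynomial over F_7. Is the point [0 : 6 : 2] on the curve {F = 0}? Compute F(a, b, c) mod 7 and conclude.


F(0,6,2) ≡ 2 (mod 7); P is NOT on the curve.

Evaluate F(0, 6, 2) term-by-term (mod 7).
  3*X**2 ↦ 3·0·1·1 = 0
  -3*X*Y ↦ -3·0·6·1 = 0
  2*X*Z ↦ 2·0·1·2 = 0
  -2*Y**2 ↦ -2·1·36·1 = -72
  3*Y*Z ↦ 3·1·6·2 = 36
  -Z**2 ↦ -1·1·1·4 = -4
Sum: F(0, 6, 2) = (0) + (0) + (0) + (-72) + (36) + (-4) = -40.
Reducing mod 7: -40 ≡ 2 (mod 7).
Since F(a, b, c) ≡ 2 ≠ 0 (mod 7), P does NOT lie on the curve.


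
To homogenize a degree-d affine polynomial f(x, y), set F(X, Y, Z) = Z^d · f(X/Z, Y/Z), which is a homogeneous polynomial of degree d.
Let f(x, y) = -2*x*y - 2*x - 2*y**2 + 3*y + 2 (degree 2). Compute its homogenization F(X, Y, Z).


F(X, Y, Z) = -2*X*Y - 2*X*Z - 2*Y**2 + 3*Y*Z + 2*Z**2

deg(f) = 2.
Substitute x = X/Z, y = Y/Z into f, then multiply by Z^2.
  monomial -2·x^1·y^1 ↦ -2·X^1·Y^1·Z^0.
  monomial -2·x^1·y^0 ↦ -2·X^1·Y^0·Z^1.
  monomial -2·x^0·y^2 ↦ -2·X^0·Y^2·Z^0.
  monomial 3·x^0·y^1 ↦ 3·X^0·Y^1·Z^1.
  monomial 2·x^0·y^0 ↦ 2·X^0·Y^0·Z^2.
Collecting: F(X, Y, Z) = -2*X*Y - 2*X*Z - 2*Y**2 + 3*Y*Z + 2*Z**2.


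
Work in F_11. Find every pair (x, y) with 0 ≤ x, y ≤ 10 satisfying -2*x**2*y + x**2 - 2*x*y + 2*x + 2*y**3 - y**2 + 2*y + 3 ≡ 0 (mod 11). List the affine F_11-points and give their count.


Affine F_11-points: {(0, 8), (1, 4), (2, 0), (2, 8), (2, 9), (5, 2), (6, 4), (7, 0), (7, 6), (9, 2), (10, 9)}; count = 11.

For each of the 121 pairs (x, y) ∈ F_11², evaluate f(x, y) mod 11. Record the zeros.
  x = 0: [0↦3, 1↦6, 2↦8, 3↦10, 4↦2, 5↦7, 6↦4, 7↦5, 8↦0, 9↦1, 10↦9]  zeros at y ∈ {8}
  x = 1: [0↦6, 1↦5, 2↦3, 3↦1, 4↦0, 5↦1, 6↦5, 7↦2, 8↦4, 9↦1, 10↦5]  zeros at y ∈ {4}
  x = 2: [0↦0, 1↦2, 2↦3, 3↦4, 4↦6, 5↦10, 6↦6, 7↦6, 8↦0, 9↦0, 10↦7]  zeros at y ∈ {0, 8, 9}
  x = 3: [0↦7, 1↦8, 2↦8, 3↦8, 4↦9, 5↦1, 6↦7, 7↦6, 8↦10, 9↦9, 10↦4]  zeros at y ∈ ∅
  x = 4: [0↦5, 1↦1, 2↦7, 3↦2, 4↦9, 5↦7, 6↦8, 7↦2, 8↦1, 9↦6, 10↦7]  zeros at y ∈ ∅
  x = 5: [0↦5, 1↦3, 2↦0, 3↦8, 4↦6, 5↦6, 6↦9, 7↦5, 8↦6, 9↦2, 10↦5]  zeros at y ∈ {2}
  x = 6: [0↦7, 1↦3, 2↦9, 3↦4, 4↦0, 5↦9, 6↦10, 7↦4, 8↦3, 9↦8, 10↦9]  zeros at y ∈ {4}
  x = 7: [0↦0, 1↦1, 2↦1, 3↦1, 4↦2, 5↦5, 6↦0, 7↦10, 8↦3, 9↦2, 10↦8]  zeros at y ∈ {0, 6}
  x = 8: [0↦6, 1↦8, 2↦9, 3↦10, 4↦1, 5↦5, 6↦1, 7↦1, 8↦6, 9↦6, 10↦2]  zeros at y ∈ ∅
  x = 9: [0↦3, 1↦2, 2↦0, 3↦9, 4↦8, 5↦9, 6↦2, 7↦10, 8↦1, 9↦9, 10↦2]  zeros at y ∈ {2}
  x = 10: [0↦2, 1↦5, 2↦7, 3↦9, 4↦1, 5↦6, 6↦3, 7↦4, 8↦10, 9↦0, 10↦8]  zeros at y ∈ {9}
Collecting zeros: affine points = {(0, 8), (1, 4), (2, 0), (2, 8), (2, 9), (5, 2), (6, 4), (7, 0), (7, 6), (9, 2), (10, 9)}.
Total count |C(F_11)_aff| = 11.


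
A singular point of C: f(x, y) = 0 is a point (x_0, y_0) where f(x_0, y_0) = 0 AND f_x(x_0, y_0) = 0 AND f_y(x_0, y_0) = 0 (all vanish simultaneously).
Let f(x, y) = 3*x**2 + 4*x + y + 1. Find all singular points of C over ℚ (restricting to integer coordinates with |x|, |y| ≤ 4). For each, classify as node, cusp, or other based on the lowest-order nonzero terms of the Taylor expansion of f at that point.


No singular points in the scanned grid; C is smooth there.

Compute partial derivatives:
  f_x = 6*x + 4.
  f_y = 1.
f_y = 1 is a nonzero constant, so f_y never vanishes: no point (x, y) can satisfy f = f_x = f_y = 0. In particular no (x, y) ∈ {−4, ..., 4}² is singular; the curve is smooth.


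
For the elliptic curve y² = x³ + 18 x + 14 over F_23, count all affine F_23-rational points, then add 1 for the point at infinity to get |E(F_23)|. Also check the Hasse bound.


Affine points = {(2, 9), (2, 14), (3, 7), (3, 16), (4, 9), (4, 14), (6, 4), (6, 19), (7, 0), (8, 7), (8, 16), (9, 10), (9, 13), (11, 5), (11, 18), (12, 7), (12, 16), (15, 5), (15, 18), (17, 9), (17, 14), (18, 11), (18, 12), (19, 4), (19, 19), (20, 5), (20, 18), (21, 4), (21, 19), (22, 8), (22, 15)}; affine count = 31; |E(F_23)| = 32.

Discriminant check: Δ ∝ 4a³ + 27b² = 4·18³ + 27·14² = 4·5832 + 27·196 ≡ 8 (mod 23). Nonzero ⇒ E is nonsingular.
For each x ∈ F_23, compute rhs = x³ + 18·x + 14 mod 23, then count y ∈ F_23 with y² ≡ rhs.
  x = 0: rhs = 14, matching y values: none (0 points).
  x = 1: rhs = 10, matching y values: none (0 points).
  x = 2: rhs = 12, matching y values: 9, 14 (2 points).
  x = 3: rhs = 3, matching y values: 7, 16 (2 points).
  x = 4: rhs = 12, matching y values: 9, 14 (2 points).
  x = 5: rhs = 22, matching y values: none (0 points).
  x = 6: rhs = 16, matching y values: 4, 19 (2 points).
  x = 7: rhs = 0, matching y values: 0 (1 points).
  x = 8: rhs = 3, matching y values: 7, 16 (2 points).
  x = 9: rhs = 8, matching y values: 10, 13 (2 points).
  x = 10: rhs = 21, matching y values: none (0 points).
  x = 11: rhs = 2, matching y values: 5, 18 (2 points).
  x = 12: rhs = 3, matching y values: 7, 16 (2 points).
  x = 13: rhs = 7, matching y values: none (0 points).
  x = 14: rhs = 20, matching y values: none (0 points).
  x = 15: rhs = 2, matching y values: 5, 18 (2 points).
  x = 16: rhs = 5, matching y values: none (0 points).
  x = 17: rhs = 12, matching y values: 9, 14 (2 points).
  x = 18: rhs = 6, matching y values: 11, 12 (2 points).
  x = 19: rhs = 16, matching y values: 4, 19 (2 points).
  x = 20: rhs = 2, matching y values: 5, 18 (2 points).
  x = 21: rhs = 16, matching y values: 4, 19 (2 points).
  x = 22: rhs = 18, matching y values: 8, 15 (2 points).
Total affine count: 31.
Full point count |E(F_23)| = 31 + 1 = 32.
Hasse bound: |32 − (23+1)| = |8| = 8 ≤ 2√23 ≈ 9.5917 ✓.


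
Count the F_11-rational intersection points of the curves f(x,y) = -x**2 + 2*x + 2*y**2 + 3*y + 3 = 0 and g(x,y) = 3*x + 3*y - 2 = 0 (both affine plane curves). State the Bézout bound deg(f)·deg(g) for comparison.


Common zeros: ∅; count = 0; Bézout bound = 2.

deg(f) = 2, deg(g) = 1, so Bézout bound = 2.
Scan x ∈ F_11. For each x, list the y ∈ F_11 with f(x, y) ≡ 0 and those with g(x, y) ≡ 0 (mod 11); the common zeros in that column are the intersection.
  x = 0: f ≡ 0 at y ∈ ∅; g ≡ 0 at y ∈ {8}; common: ∅.
  x = 1: f ≡ 0 at y ∈ ∅; g ≡ 0 at y ∈ {7}; common: ∅.
  x = 2: f ≡ 0 at y ∈ ∅; g ≡ 0 at y ∈ {6}; common: ∅.
  x = 3: f ≡ 0 at y ∈ {0, 4}; g ≡ 0 at y ∈ {5}; common: ∅.
  x = 4: f ≡ 0 at y ∈ {1, 3}; g ≡ 0 at y ∈ {4}; common: ∅.
  x = 5: f ≡ 0 at y ∈ ∅; g ≡ 0 at y ∈ {3}; common: ∅.
  x = 6: f ≡ 0 at y ∈ {5, 10}; g ≡ 0 at y ∈ {2}; common: ∅.
  x = 7: f ≡ 0 at y ∈ {5, 10}; g ≡ 0 at y ∈ {1}; common: ∅.
  x = 8: f ≡ 0 at y ∈ ∅; g ≡ 0 at y ∈ {0}; common: ∅.
  x = 9: f ≡ 0 at y ∈ {1, 3}; g ≡ 0 at y ∈ {10}; common: ∅.
  x = 10: f ≡ 0 at y ∈ {0, 4}; g ≡ 0 at y ∈ {9}; common: ∅.
Collecting: common zeros = ∅, so the count is 0.
Comparison with the Bézout bound: 0 ≤ 2 = deg(f)·deg(g), as expected for curves with no common component (the affine F_11-count falls short of the bound because intersections may lie at infinity, over extension fields, or carry multiplicity).


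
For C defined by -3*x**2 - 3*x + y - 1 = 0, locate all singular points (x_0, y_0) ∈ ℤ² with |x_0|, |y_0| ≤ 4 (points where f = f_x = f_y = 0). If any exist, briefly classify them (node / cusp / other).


No singular points in the scanned grid; C is smooth there.

Compute partial derivatives:
  f_x = -6*x - 3.
  f_y = 1.
f_y = 1 is a nonzero constant, so f_y never vanishes: no point (x, y) can satisfy f = f_x = f_y = 0. In particular no (x, y) ∈ {−4, ..., 4}² is singular; the curve is smooth.


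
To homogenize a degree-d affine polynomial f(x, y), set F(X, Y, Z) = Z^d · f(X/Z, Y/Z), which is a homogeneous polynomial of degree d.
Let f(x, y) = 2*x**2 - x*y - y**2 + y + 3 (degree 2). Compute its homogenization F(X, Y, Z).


F(X, Y, Z) = 2*X**2 - X*Y - Y**2 + Y*Z + 3*Z**2

deg(f) = 2.
Substitute x = X/Z, y = Y/Z into f, then multiply by Z^2.
  monomial 2·x^2·y^0 ↦ 2·X^2·Y^0·Z^0.
  monomial -1·x^1·y^1 ↦ -1·X^1·Y^1·Z^0.
  monomial -1·x^0·y^2 ↦ -1·X^0·Y^2·Z^0.
  monomial 1·x^0·y^1 ↦ 1·X^0·Y^1·Z^1.
  monomial 3·x^0·y^0 ↦ 3·X^0·Y^0·Z^2.
Collecting: F(X, Y, Z) = 2*X**2 - X*Y - Y**2 + Y*Z + 3*Z**2.


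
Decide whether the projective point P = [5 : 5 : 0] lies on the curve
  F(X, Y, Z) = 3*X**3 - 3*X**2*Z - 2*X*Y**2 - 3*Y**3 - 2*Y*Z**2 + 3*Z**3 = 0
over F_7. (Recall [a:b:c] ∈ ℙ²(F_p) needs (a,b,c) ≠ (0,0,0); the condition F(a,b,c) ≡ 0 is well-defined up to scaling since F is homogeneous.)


F(5,5,0) ≡ 2 (mod 7); P is NOT on the curve.

Evaluate F(5, 5, 0) term-by-term (mod 7).
  3*X**3 ↦ 3·125·1·1 = 375
  -3*X**2*Z ↦ -3·25·1·0 = 0
  -2*X*Y**2 ↦ -2·5·25·1 = -250
  -3*Y**3 ↦ -3·1·125·1 = -375
  -2*Y*Z**2 ↦ -2·1·5·0 = 0
  3*Z**3 ↦ 3·1·1·0 = 0
Sum: F(5, 5, 0) = (375) + (0) + (-250) + (-375) + (0) + (0) = -250.
Reducing mod 7: -250 ≡ 2 (mod 7).
Since F(a, b, c) ≡ 2 ≠ 0 (mod 7), P does NOT lie on the curve.


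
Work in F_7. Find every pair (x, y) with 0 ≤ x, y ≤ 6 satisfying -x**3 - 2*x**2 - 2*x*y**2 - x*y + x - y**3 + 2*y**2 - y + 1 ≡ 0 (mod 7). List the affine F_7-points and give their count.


Affine F_7-points: {(0, 4), (2, 2), (2, 5), (4, 0), (4, 2), (4, 6), (5, 4), (6, 2)}; count = 8.

For each of the 49 pairs (x, y) ∈ F_7², evaluate f(x, y) mod 7. Record the zeros.
  x = 0: [0↦1, 1↦1, 2↦6, 3↦3, 4↦0, 5↦5, 6↦5]  zeros at y ∈ {4}
  x = 1: [0↦6, 1↦3, 2↦1, 3↦1, 4↦4, 5↦4, 6↦2]  zeros at y ∈ ∅
  x = 2: [0↦1, 1↦2, 2↦0, 3↦3, 4↦5, 5↦0, 6↦3]  zeros at y ∈ {2, 5}
  x = 3: [0↦1, 1↦6, 2↦4, 3↦3, 4↦4, 5↦1, 6↦2]  zeros at y ∈ ∅
  x = 4: [0↦0, 1↦2, 2↦0, 3↦2, 4↦2, 5↦1, 6↦0]  zeros at y ∈ {0, 2, 6}
  x = 5: [0↦6, 1↦5, 2↦3, 3↦1, 4↦0, 5↦1, 6↦5]  zeros at y ∈ {4}
  x = 6: [0↦6, 1↦2, 2↦0, 3↦1, 4↦6, 5↦2, 6↦4]  zeros at y ∈ {2}
Collecting zeros: affine points = {(0, 4), (2, 2), (2, 5), (4, 0), (4, 2), (4, 6), (5, 4), (6, 2)}.
Total count |C(F_7)_aff| = 8.


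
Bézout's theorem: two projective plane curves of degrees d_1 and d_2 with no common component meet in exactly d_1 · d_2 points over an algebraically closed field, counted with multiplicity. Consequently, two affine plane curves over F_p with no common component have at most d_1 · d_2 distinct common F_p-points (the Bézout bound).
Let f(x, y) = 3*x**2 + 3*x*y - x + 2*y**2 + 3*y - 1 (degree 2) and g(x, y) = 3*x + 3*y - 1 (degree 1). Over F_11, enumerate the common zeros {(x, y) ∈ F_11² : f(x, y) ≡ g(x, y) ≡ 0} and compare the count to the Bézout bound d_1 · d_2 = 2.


Common zeros: ∅; count = 0; Bézout bound = 2.

deg(f) = 2, deg(g) = 1, so Bézout bound = 2.
Scan x ∈ F_11. For each x, list the y ∈ F_11 with f(x, y) ≡ 0 and those with g(x, y) ≡ 0 (mod 11); the common zeros in that column are the intersection.
  x = 0: f ≡ 0 at y ∈ ∅; g ≡ 0 at y ∈ {4}; common: ∅.
  x = 1: f ≡ 0 at y ∈ ∅; g ≡ 0 at y ∈ {3}; common: ∅.
  x = 2: f ≡ 0 at y ∈ {4, 8}; g ≡ 0 at y ∈ {2}; common: ∅.
  x = 3: f ≡ 0 at y ∈ {2, 3}; g ≡ 0 at y ∈ {1}; common: ∅.
  x = 4: f ≡ 0 at y ∈ ∅; g ≡ 0 at y ∈ {0}; common: ∅.
  x = 5: f ≡ 0 at y ∈ {5, 8}; g ≡ 0 at y ∈ {10}; common: ∅.
  x = 6: f ≡ 0 at y ∈ ∅; g ≡ 0 at y ∈ {9}; common: ∅.
  x = 7: f ≡ 0 at y ∈ {1, 9}; g ≡ 0 at y ∈ {8}; common: ∅.
  x = 8: f ≡ 0 at y ∈ ∅; g ≡ 0 at y ∈ {7}; common: ∅.
  x = 9: f ≡ 0 at y ∈ {3, 4}; g ≡ 0 at y ∈ {6}; common: ∅.
  x = 10: f ≡ 0 at y ∈ {2, 9}; g ≡ 0 at y ∈ {5}; common: ∅.
Collecting: common zeros = ∅, so the count is 0.
Comparison with the Bézout bound: 0 ≤ 2 = deg(f)·deg(g), as expected for curves with no common component (the affine F_11-count falls short of the bound because intersections may lie at infinity, over extension fields, or carry multiplicity).


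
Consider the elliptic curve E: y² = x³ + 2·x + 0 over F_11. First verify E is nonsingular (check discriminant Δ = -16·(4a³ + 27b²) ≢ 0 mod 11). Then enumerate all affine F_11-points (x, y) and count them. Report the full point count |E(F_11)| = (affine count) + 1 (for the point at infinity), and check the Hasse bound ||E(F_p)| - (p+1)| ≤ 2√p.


Affine points = {(0, 0), (1, 5), (1, 6), (2, 1), (2, 10), (3, 0), (5, 5), (5, 6), (7, 4), (7, 7), (8, 0)}; affine count = 11; |E(F_11)| = 12.

Discriminant check: Δ ∝ 4a³ + 27b² = 4·2³ + 27·0² = 4·8 + 27·0 ≡ 10 (mod 11). Nonzero ⇒ E is nonsingular.
For each x ∈ F_11, compute rhs = x³ + 2·x + 0 mod 11, then count y ∈ F_11 with y² ≡ rhs.
  x = 0: rhs = 0, matching y values: 0 (1 points).
  x = 1: rhs = 3, matching y values: 5, 6 (2 points).
  x = 2: rhs = 1, matching y values: 1, 10 (2 points).
  x = 3: rhs = 0, matching y values: 0 (1 points).
  x = 4: rhs = 6, matching y values: none (0 points).
  x = 5: rhs = 3, matching y values: 5, 6 (2 points).
  x = 6: rhs = 8, matching y values: none (0 points).
  x = 7: rhs = 5, matching y values: 4, 7 (2 points).
  x = 8: rhs = 0, matching y values: 0 (1 points).
  x = 9: rhs = 10, matching y values: none (0 points).
  x = 10: rhs = 8, matching y values: none (0 points).
Total affine count: 11.
Full point count |E(F_11)| = 11 + 1 = 12.
Hasse bound: |12 − (11+1)| = |0| = 0 ≤ 2√11 ≈ 6.6332 ✓.


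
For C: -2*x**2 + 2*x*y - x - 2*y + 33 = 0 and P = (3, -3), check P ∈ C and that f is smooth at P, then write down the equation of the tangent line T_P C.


Tangent line at P: -19*x + 4*y + 69 = 0.

Step 1: f(3, -3) = 0, so P lies on C.
Step 2: partial derivatives
  f_x(x, y) = -4*x + 2*y - 1, f_y(x, y) = 2*x - 2.
  f_x(P) = -19, f_y(P) = 4 (gradient nonzero, so P is smooth).
Step 3: tangent line at P: -19·(x − 3) + 4·(y − -3) = 0.
Expanding: -19*x + 4*y + 69 = 0.


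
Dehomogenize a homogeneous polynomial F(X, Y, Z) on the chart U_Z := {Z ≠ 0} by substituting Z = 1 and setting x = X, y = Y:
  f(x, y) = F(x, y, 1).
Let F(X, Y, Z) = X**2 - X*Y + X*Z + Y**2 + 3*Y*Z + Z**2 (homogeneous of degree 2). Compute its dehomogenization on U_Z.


f(x, y) = x**2 - x*y + x + y**2 + 3*y + 1

On U_Z we set Z = 1. Each monomial c·X^i·Y^j·Z^k in F becomes c·x^i·y^j·1^k = c·x^i·y^j.
Substituting Z = 1: F(X, Y, 1) = x**2 - x*y + x + y**2 + 3*y + 1.
Note: deg(f) ≤ deg(F) = 2; strict inequality happens when F is divisible by Z (lost terms).


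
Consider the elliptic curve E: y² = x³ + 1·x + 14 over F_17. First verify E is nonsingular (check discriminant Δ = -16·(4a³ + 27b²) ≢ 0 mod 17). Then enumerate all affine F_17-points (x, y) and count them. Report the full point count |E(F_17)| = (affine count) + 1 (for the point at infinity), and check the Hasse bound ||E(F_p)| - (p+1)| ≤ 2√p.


Affine points = {(1, 4), (1, 13), (5, 5), (5, 12), (6, 7), (6, 10), (9, 2), (9, 15), (10, 2), (10, 15), (11, 8), (11, 9), (14, 1), (14, 16), (15, 2), (15, 15)}; affine count = 16; |E(F_17)| = 17.

Discriminant check: Δ ∝ 4a³ + 27b² = 4·1³ + 27·14² = 4·1 + 27·196 ≡ 9 (mod 17). Nonzero ⇒ E is nonsingular.
For each x ∈ F_17, compute rhs = x³ + 1·x + 14 mod 17, then count y ∈ F_17 with y² ≡ rhs.
  x = 0: rhs = 14, matching y values: none (0 points).
  x = 1: rhs = 16, matching y values: 4, 13 (2 points).
  x = 2: rhs = 7, matching y values: none (0 points).
  x = 3: rhs = 10, matching y values: none (0 points).
  x = 4: rhs = 14, matching y values: none (0 points).
  x = 5: rhs = 8, matching y values: 5, 12 (2 points).
  x = 6: rhs = 15, matching y values: 7, 10 (2 points).
  x = 7: rhs = 7, matching y values: none (0 points).
  x = 8: rhs = 7, matching y values: none (0 points).
  x = 9: rhs = 4, matching y values: 2, 15 (2 points).
  x = 10: rhs = 4, matching y values: 2, 15 (2 points).
  x = 11: rhs = 13, matching y values: 8, 9 (2 points).
  x = 12: rhs = 3, matching y values: none (0 points).
  x = 13: rhs = 14, matching y values: none (0 points).
  x = 14: rhs = 1, matching y values: 1, 16 (2 points).
  x = 15: rhs = 4, matching y values: 2, 15 (2 points).
  x = 16: rhs = 12, matching y values: none (0 points).
Total affine count: 16.
Full point count |E(F_17)| = 16 + 1 = 17.
Hasse bound: |17 − (17+1)| = |-1| = 1 ≤ 2√17 ≈ 8.2462 ✓.


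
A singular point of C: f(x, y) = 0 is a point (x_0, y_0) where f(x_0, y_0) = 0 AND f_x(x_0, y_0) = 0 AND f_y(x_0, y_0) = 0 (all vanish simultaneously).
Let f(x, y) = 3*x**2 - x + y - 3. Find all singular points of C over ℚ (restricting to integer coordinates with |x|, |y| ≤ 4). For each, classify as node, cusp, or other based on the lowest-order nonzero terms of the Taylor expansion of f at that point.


No singular points in the scanned grid; C is smooth there.

Compute partial derivatives:
  f_x = 6*x - 1.
  f_y = 1.
f_y = 1 is a nonzero constant, so f_y never vanishes: no point (x, y) can satisfy f = f_x = f_y = 0. In particular no (x, y) ∈ {−4, ..., 4}² is singular; the curve is smooth.


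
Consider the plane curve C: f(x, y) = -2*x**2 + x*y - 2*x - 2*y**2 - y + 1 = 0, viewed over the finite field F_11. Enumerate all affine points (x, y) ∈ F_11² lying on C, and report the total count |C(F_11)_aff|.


Affine F_11-points: {(0, 6), (0, 10), (1, 2), (1, 9), (2, 0), (2, 6), (4, 8), (4, 10), (8, 0), (8, 9), (10, 2), (10, 8)}; count = 12.

For each of the 121 pairs (x, y) ∈ F_11², evaluate f(x, y) mod 11. Record the zeros.
  x = 0: [0↦1, 1↦9, 2↦2, 3↦2, 4↦9, 5↦1, 6↦0, 7↦6, 8↦8, 9↦6, 10↦0]  zeros at y ∈ {6, 10}
  x = 1: [0↦8, 1↦6, 2↦0, 3↦1, 4↦9, 5↦2, 6↦2, 7↦9, 8↦1, 9↦0, 10↦6]  zeros at y ∈ {2, 9}
  x = 2: [0↦0, 1↦10, 2↦5, 3↦7, 4↦5, 5↦10, 6↦0, 7↦8, 8↦1, 9↦1, 10↦8]  zeros at y ∈ {0, 6}
  x = 3: [0↦10, 1↦10, 2↦6, 3↦9, 4↦8, 5↦3, 6↦5, 7↦3, 8↦8, 9↦9, 10↦6]  zeros at y ∈ ∅
  x = 4: [0↦5, 1↦6, 2↦3, 3↦7, 4↦7, 5↦3, 6↦6, 7↦5, 8↦0, 9↦2, 10↦0]  zeros at y ∈ {8, 10}
  x = 5: [0↦7, 1↦9, 2↦7, 3↦1, 4↦2, 5↦10, 6↦3, 7↦3, 8↦10, 9↦2, 10↦1]  zeros at y ∈ ∅
  x = 6: [0↦5, 1↦8, 2↦7, 3↦2, 4↦4, 5↦2, 6↦7, 7↦8, 8↦5, 9↦9, 10↦9]  zeros at y ∈ ∅
  x = 7: [0↦10, 1↦3, 2↦3, 3↦10, 4↦2, 5↦1, 6↦7, 7↦9, 8↦7, 9↦1, 10↦2]  zeros at y ∈ ∅
  x = 8: [0↦0, 1↦5, 2↦6, 3↦3, 4↦7, 5↦7, 6↦3, 7↦6, 8↦5, 9↦0, 10↦2]  zeros at y ∈ {0, 9}
  x = 9: [0↦8, 1↦3, 2↦5, 3↦3, 4↦8, 5↦9, 6↦6, 7↦10, 8↦10, 9↦6, 10↦9]  zeros at y ∈ ∅
  x = 10: [0↦1, 1↦8, 2↦0, 3↦10, 4↦5, 5↦7, 6↦5, 7↦10, 8↦0, 9↦8, 10↦1]  zeros at y ∈ {2, 8}
Collecting zeros: affine points = {(0, 6), (0, 10), (1, 2), (1, 9), (2, 0), (2, 6), (4, 8), (4, 10), (8, 0), (8, 9), (10, 2), (10, 8)}.
Total count |C(F_11)_aff| = 12.


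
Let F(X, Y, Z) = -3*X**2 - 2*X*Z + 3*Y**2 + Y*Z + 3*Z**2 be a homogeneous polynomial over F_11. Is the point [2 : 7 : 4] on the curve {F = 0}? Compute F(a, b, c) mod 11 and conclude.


F(2,7,4) ≡ 8 (mod 11); P is NOT on the curve.

Evaluate F(2, 7, 4) term-by-term (mod 11).
  -3*X**2 ↦ -3·4·1·1 = -12
  -2*X*Z ↦ -2·2·1·4 = -16
  3*Y**2 ↦ 3·1·49·1 = 147
  Y*Z ↦ 1·1·7·4 = 28
  3*Z**2 ↦ 3·1·1·16 = 48
Sum: F(2, 7, 4) = (-12) + (-16) + (147) + (28) + (48) = 195.
Reducing mod 11: 195 ≡ 8 (mod 11).
Since F(a, b, c) ≡ 8 ≠ 0 (mod 11), P does NOT lie on the curve.


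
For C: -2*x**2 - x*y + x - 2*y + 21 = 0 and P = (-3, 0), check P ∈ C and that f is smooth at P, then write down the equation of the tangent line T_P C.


Tangent line at P: 13*x + y + 39 = 0.

Step 1: f(-3, 0) = 0, so P lies on C.
Step 2: partial derivatives
  f_x(x, y) = -4*x - y + 1, f_y(x, y) = -x - 2.
  f_x(P) = 13, f_y(P) = 1 (gradient nonzero, so P is smooth).
Step 3: tangent line at P: 13·(x − -3) + 1·(y − 0) = 0.
Expanding: 13*x + y + 39 = 0.


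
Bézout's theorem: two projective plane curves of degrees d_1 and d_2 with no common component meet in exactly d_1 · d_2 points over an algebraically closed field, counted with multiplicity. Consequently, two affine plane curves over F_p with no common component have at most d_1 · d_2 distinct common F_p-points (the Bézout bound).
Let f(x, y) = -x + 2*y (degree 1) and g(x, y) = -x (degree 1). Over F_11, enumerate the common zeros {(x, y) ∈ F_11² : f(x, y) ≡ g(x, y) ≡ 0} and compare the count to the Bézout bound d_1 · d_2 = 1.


Common zeros: {(0, 0)}; count = 1; Bézout bound = 1.

deg(f) = 1, deg(g) = 1, so Bézout bound = 1.
Scan x ∈ F_11. For each x, list the y ∈ F_11 with f(x, y) ≡ 0 and those with g(x, y) ≡ 0 (mod 11); the common zeros in that column are the intersection.
  x = 0: f ≡ 0 at y ∈ {0}; g ≡ 0 at y ∈ {0, 1, 2, 3, 4, 5, 6, 7, 8, 9, 10}; common: {0}.
  x = 1: f ≡ 0 at y ∈ {6}; g ≡ 0 at y ∈ ∅; common: ∅.
  x = 2: f ≡ 0 at y ∈ {1}; g ≡ 0 at y ∈ ∅; common: ∅.
  x = 3: f ≡ 0 at y ∈ {7}; g ≡ 0 at y ∈ ∅; common: ∅.
  x = 4: f ≡ 0 at y ∈ {2}; g ≡ 0 at y ∈ ∅; common: ∅.
  x = 5: f ≡ 0 at y ∈ {8}; g ≡ 0 at y ∈ ∅; common: ∅.
  x = 6: f ≡ 0 at y ∈ {3}; g ≡ 0 at y ∈ ∅; common: ∅.
  x = 7: f ≡ 0 at y ∈ {9}; g ≡ 0 at y ∈ ∅; common: ∅.
  x = 8: f ≡ 0 at y ∈ {4}; g ≡ 0 at y ∈ ∅; common: ∅.
  x = 9: f ≡ 0 at y ∈ {10}; g ≡ 0 at y ∈ ∅; common: ∅.
  x = 10: f ≡ 0 at y ∈ {5}; g ≡ 0 at y ∈ ∅; common: ∅.
Collecting: common zeros = {(0, 0)}, so the count is 1.
Comparison with the Bézout bound: 1 ≤ 1 = deg(f)·deg(g), as expected for curves with no common component (the bound is attained).


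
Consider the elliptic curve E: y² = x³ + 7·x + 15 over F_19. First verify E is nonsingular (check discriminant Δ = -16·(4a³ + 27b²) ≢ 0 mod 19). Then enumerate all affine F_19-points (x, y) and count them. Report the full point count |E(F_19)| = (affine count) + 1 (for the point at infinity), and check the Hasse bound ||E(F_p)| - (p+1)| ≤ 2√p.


Affine points = {(1, 2), (1, 17), (3, 5), (3, 14), (5, 2), (5, 17), (6, 8), (6, 11), (9, 3), (9, 16), (11, 6), (11, 13), (13, 2), (13, 17), (14, 8), (14, 11), (16, 9), (16, 10), (18, 8), (18, 11)}; affine count = 20; |E(F_19)| = 21.

Discriminant check: Δ ∝ 4a³ + 27b² = 4·7³ + 27·15² = 4·343 + 27·225 ≡ 18 (mod 19). Nonzero ⇒ E is nonsingular.
For each x ∈ F_19, compute rhs = x³ + 7·x + 15 mod 19, then count y ∈ F_19 with y² ≡ rhs.
  x = 0: rhs = 15, matching y values: none (0 points).
  x = 1: rhs = 4, matching y values: 2, 17 (2 points).
  x = 2: rhs = 18, matching y values: none (0 points).
  x = 3: rhs = 6, matching y values: 5, 14 (2 points).
  x = 4: rhs = 12, matching y values: none (0 points).
  x = 5: rhs = 4, matching y values: 2, 17 (2 points).
  x = 6: rhs = 7, matching y values: 8, 11 (2 points).
  x = 7: rhs = 8, matching y values: none (0 points).
  x = 8: rhs = 13, matching y values: none (0 points).
  x = 9: rhs = 9, matching y values: 3, 16 (2 points).
  x = 10: rhs = 2, matching y values: none (0 points).
  x = 11: rhs = 17, matching y values: 6, 13 (2 points).
  x = 12: rhs = 3, matching y values: none (0 points).
  x = 13: rhs = 4, matching y values: 2, 17 (2 points).
  x = 14: rhs = 7, matching y values: 8, 11 (2 points).
  x = 15: rhs = 18, matching y values: none (0 points).
  x = 16: rhs = 5, matching y values: 9, 10 (2 points).
  x = 17: rhs = 12, matching y values: none (0 points).
  x = 18: rhs = 7, matching y values: 8, 11 (2 points).
Total affine count: 20.
Full point count |E(F_19)| = 20 + 1 = 21.
Hasse bound: |21 − (19+1)| = |1| = 1 ≤ 2√19 ≈ 8.7178 ✓.


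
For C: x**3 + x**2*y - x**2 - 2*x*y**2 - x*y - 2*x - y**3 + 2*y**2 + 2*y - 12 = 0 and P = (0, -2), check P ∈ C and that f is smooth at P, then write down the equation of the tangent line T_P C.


Tangent line at P: -8*x - 18*y - 36 = 0.

Step 1: f(0, -2) = 0, so P lies on C.
Step 2: partial derivatives
  f_x(x, y) = 3*x**2 + 2*x*y - 2*x - 2*y**2 - y - 2, f_y(x, y) = x**2 - 4*x*y - x - 3*y**2 + 4*y + 2.
  f_x(P) = -8, f_y(P) = -18 (gradient nonzero, so P is smooth).
Step 3: tangent line at P: -8·(x − 0) + -18·(y − -2) = 0.
Expanding: -8*x - 18*y - 36 = 0.


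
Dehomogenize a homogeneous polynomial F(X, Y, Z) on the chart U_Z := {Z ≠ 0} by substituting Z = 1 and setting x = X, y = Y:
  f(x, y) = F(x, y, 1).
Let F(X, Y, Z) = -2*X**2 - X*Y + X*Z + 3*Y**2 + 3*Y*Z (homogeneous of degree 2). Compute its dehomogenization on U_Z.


f(x, y) = -2*x**2 - x*y + x + 3*y**2 + 3*y

On U_Z we set Z = 1. Each monomial c·X^i·Y^j·Z^k in F becomes c·x^i·y^j·1^k = c·x^i·y^j.
Substituting Z = 1: F(X, Y, 1) = -2*x**2 - x*y + x + 3*y**2 + 3*y.
Note: deg(f) ≤ deg(F) = 2; strict inequality happens when F is divisible by Z (lost terms).


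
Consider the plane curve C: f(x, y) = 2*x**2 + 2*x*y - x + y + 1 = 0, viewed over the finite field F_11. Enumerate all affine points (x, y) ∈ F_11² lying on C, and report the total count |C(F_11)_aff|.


Affine F_11-points: {(0, 10), (1, 3), (2, 3), (3, 4), (4, 9), (6, 5), (7, 10), (8, 0), (9, 0), (10, 4)}; count = 10.

For each of the 121 pairs (x, y) ∈ F_11², evaluate f(x, y) mod 11. Record the zeros.
  x = 0: [0↦1, 1↦2, 2↦3, 3↦4, 4↦5, 5↦6, 6↦7, 7↦8, 8↦9, 9↦10, 10↦0]  zeros at y ∈ {10}
  x = 1: [0↦2, 1↦5, 2↦8, 3↦0, 4↦3, 5↦6, 6↦9, 7↦1, 8↦4, 9↦7, 10↦10]  zeros at y ∈ {3}
  x = 2: [0↦7, 1↦1, 2↦6, 3↦0, 4↦5, 5↦10, 6↦4, 7↦9, 8↦3, 9↦8, 10↦2]  zeros at y ∈ {3}
  x = 3: [0↦5, 1↦1, 2↦8, 3↦4, 4↦0, 5↦7, 6↦3, 7↦10, 8↦6, 9↦2, 10↦9]  zeros at y ∈ {4}
  x = 4: [0↦7, 1↦5, 2↦3, 3↦1, 4↦10, 5↦8, 6↦6, 7↦4, 8↦2, 9↦0, 10↦9]  zeros at y ∈ {9}
  x = 5: [0↦2, 1↦2, 2↦2, 3↦2, 4↦2, 5↦2, 6↦2, 7↦2, 8↦2, 9↦2, 10↦2]  zeros at y ∈ ∅
  x = 6: [0↦1, 1↦3, 2↦5, 3↦7, 4↦9, 5↦0, 6↦2, 7↦4, 8↦6, 9↦8, 10↦10]  zeros at y ∈ {5}
  x = 7: [0↦4, 1↦8, 2↦1, 3↦5, 4↦9, 5↦2, 6↦6, 7↦10, 8↦3, 9↦7, 10↦0]  zeros at y ∈ {10}
  x = 8: [0↦0, 1↦6, 2↦1, 3↦7, 4↦2, 5↦8, 6↦3, 7↦9, 8↦4, 9↦10, 10↦5]  zeros at y ∈ {0}
  x = 9: [0↦0, 1↦8, 2↦5, 3↦2, 4↦10, 5↦7, 6↦4, 7↦1, 8↦9, 9↦6, 10↦3]  zeros at y ∈ {0}
  x = 10: [0↦4, 1↦3, 2↦2, 3↦1, 4↦0, 5↦10, 6↦9, 7↦8, 8↦7, 9↦6, 10↦5]  zeros at y ∈ {4}
Collecting zeros: affine points = {(0, 10), (1, 3), (2, 3), (3, 4), (4, 9), (6, 5), (7, 10), (8, 0), (9, 0), (10, 4)}.
Total count |C(F_11)_aff| = 10.


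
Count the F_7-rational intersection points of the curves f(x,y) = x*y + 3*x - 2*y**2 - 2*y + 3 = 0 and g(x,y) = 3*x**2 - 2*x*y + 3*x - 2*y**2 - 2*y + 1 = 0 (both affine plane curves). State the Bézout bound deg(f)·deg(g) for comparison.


Common zeros: {(1, 5), (6, 2)}; count = 2; Bézout bound = 4.

deg(f) = 2, deg(g) = 2, so Bézout bound = 4.
Scan x ∈ F_7. For each x, list the y ∈ F_7 with f(x, y) ≡ 0 and those with g(x, y) ≡ 0 (mod 7); the common zeros in that column are the intersection.
  x = 0: f ≡ 0 at y ∈ {3}; g ≡ 0 at y ∈ ∅; common: ∅.
  x = 1: f ≡ 0 at y ∈ {5}; g ≡ 0 at y ∈ {0, 5}; common: {5}.
  x = 2: f ≡ 0 at y ∈ {1, 6}; g ≡ 0 at y ∈ ∅; common: ∅.
  x = 3: f ≡ 0 at y ∈ ∅; g ≡ 0 at y ∈ ∅; common: ∅.
  x = 4: f ≡ 0 at y ∈ ∅; g ≡ 0 at y ∈ {1}; common: ∅.
  x = 5: f ≡ 0 at y ∈ ∅; g ≡ 0 at y ∈ {0, 1}; common: ∅.
  x = 6: f ≡ 0 at y ∈ {0, 2}; g ≡ 0 at y ∈ {2, 5}; common: {2}.
Collecting: common zeros = {(1, 5), (6, 2)}, so the count is 2.
Comparison with the Bézout bound: 2 ≤ 4 = deg(f)·deg(g), as expected for curves with no common component (the affine F_7-count falls short of the bound because intersections may lie at infinity, over extension fields, or carry multiplicity).


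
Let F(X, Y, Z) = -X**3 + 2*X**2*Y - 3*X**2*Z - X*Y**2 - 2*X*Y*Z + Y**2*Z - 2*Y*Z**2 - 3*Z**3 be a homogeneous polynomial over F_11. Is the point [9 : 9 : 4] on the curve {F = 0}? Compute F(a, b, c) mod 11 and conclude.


F(9,9,4) ≡ 6 (mod 11); P is NOT on the curve.

Evaluate F(9, 9, 4) term-by-term (mod 11).
  -X**3 ↦ -1·729·1·1 = -729
  2*X**2*Y ↦ 2·81·9·1 = 1458
  -3*X**2*Z ↦ -3·81·1·4 = -972
  -X*Y**2 ↦ -1·9·81·1 = -729
  -2*X*Y*Z ↦ -2·9·9·4 = -648
  Y**2*Z ↦ 1·1·81·4 = 324
  -2*Y*Z**2 ↦ -2·1·9·16 = -288
  -3*Z**3 ↦ -3·1·1·64 = -192
Sum: F(9, 9, 4) = (-729) + (1458) + (-972) + (-729) + (-648) + (324) + (-288) + (-192) = -1776.
Reducing mod 11: -1776 ≡ 6 (mod 11).
Since F(a, b, c) ≡ 6 ≠ 0 (mod 11), P does NOT lie on the curve.


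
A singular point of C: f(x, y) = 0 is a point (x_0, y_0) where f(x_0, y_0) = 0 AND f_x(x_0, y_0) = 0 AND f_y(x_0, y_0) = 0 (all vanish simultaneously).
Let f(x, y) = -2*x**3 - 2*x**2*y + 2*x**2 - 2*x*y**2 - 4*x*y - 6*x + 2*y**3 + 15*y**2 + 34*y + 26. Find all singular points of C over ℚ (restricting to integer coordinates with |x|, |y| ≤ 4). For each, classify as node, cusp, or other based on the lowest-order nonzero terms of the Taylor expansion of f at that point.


Singular points: {(1, -2)}; classification: cusp.

Compute partial derivatives:
  f_x = -6*x**2 - 4*x*y + 4*x - 2*y**2 - 4*y - 6.
  f_y = -2*x**2 - 4*x*y - 4*x + 6*y**2 + 30*y + 34.
Scan x_0 ∈ {−4, ..., 4}. For each x_0, f_y(x_0, y) is a polynomial in y; find its integer roots y ∈ {−4, ..., 4}, then test f_x and f at those candidates.
  x = -4: f_y(-4, y) = 6*y**2 + 46*y + 18; no integer root y with |y| ≤ 4.
  x = -3: f_y(-3, y) = 6*y**2 + 42*y + 28; no integer root y with |y| ≤ 4.
  x = -2: f_y(-2, y) = 6*y**2 + 38*y + 34; no integer root y with |y| ≤ 4.
  x = -1: f_y(-1, y) = 6*y**2 + 34*y + 36; no integer root y with |y| ≤ 4.
  x = 0: f_y(0, y) = 6*y**2 + 30*y + 34; no integer root y with |y| ≤ 4.
  x = 1: f_y(1, y) = 6*y**2 + 26*y + 28; vanishes at y ∈ {-2}. (1, -2): f_x = 0, f = 0 — SINGULAR.
  x = 2: f_y(2, y) = 6*y**2 + 22*y + 18; no integer root y with |y| ≤ 4.
  x = 3: f_y(3, y) = 6*y**2 + 18*y + 4; no integer root y with |y| ≤ 4.
  x = 4: f_y(4, y) = 6*y**2 + 14*y - 14; no integer root y with |y| ≤ 4.
Only singular point on the grid: (1, -2).
Classify: substitute x = 1 + u, y = -2 + v and expand: f = -2*u**3 - 2*u**2*v - 2*u*v**2 + 2*v**3 + v**2.
No constant or linear terms (consistent with a singular point). Quadratic part: v**2. Cubic part: -2*u**3 - 2*u**2*v - 2*u*v**2 + 2*v**3.
The quadratic part v**2 is a perfect square, so there is a single (double) tangent line v = 0, i.e. y = -2. Restricting the cubic part to that line (v = 0) leaves -2*u**3 ≠ 0, so f is not divisible by v and the branch is v² ≈ 2*u**3 to lowest order — this is a cusp.
Classification: cusp.


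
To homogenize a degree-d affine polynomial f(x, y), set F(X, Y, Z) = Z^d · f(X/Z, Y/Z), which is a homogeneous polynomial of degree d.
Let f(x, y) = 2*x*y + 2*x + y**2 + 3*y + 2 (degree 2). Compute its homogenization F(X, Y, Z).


F(X, Y, Z) = 2*X*Y + 2*X*Z + Y**2 + 3*Y*Z + 2*Z**2

deg(f) = 2.
Substitute x = X/Z, y = Y/Z into f, then multiply by Z^2.
  monomial 2·x^1·y^1 ↦ 2·X^1·Y^1·Z^0.
  monomial 2·x^1·y^0 ↦ 2·X^1·Y^0·Z^1.
  monomial 1·x^0·y^2 ↦ 1·X^0·Y^2·Z^0.
  monomial 3·x^0·y^1 ↦ 3·X^0·Y^1·Z^1.
  monomial 2·x^0·y^0 ↦ 2·X^0·Y^0·Z^2.
Collecting: F(X, Y, Z) = 2*X*Y + 2*X*Z + Y**2 + 3*Y*Z + 2*Z**2.


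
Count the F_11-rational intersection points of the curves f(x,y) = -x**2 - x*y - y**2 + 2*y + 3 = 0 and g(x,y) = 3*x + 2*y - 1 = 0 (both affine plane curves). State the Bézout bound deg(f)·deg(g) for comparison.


Common zeros: {(1, 10)}; count = 1; Bézout bound = 2.

deg(f) = 2, deg(g) = 1, so Bézout bound = 2.
Scan x ∈ F_11. For each x, list the y ∈ F_11 with f(x, y) ≡ 0 and those with g(x, y) ≡ 0 (mod 11); the common zeros in that column are the intersection.
  x = 0: f ≡ 0 at y ∈ {3, 10}; g ≡ 0 at y ∈ {6}; common: ∅.
  x = 1: f ≡ 0 at y ∈ {2, 10}; g ≡ 0 at y ∈ {10}; common: {10}.
  x = 2: f ≡ 0 at y ∈ ∅; g ≡ 0 at y ∈ {3}; common: ∅.
  x = 3: f ≡ 0 at y ∈ ∅; g ≡ 0 at y ∈ {7}; common: ∅.
  x = 4: f ≡ 0 at y ∈ ∅; g ≡ 0 at y ∈ {0}; common: ∅.
  x = 5: f ≡ 0 at y ∈ {0, 8}; g ≡ 0 at y ∈ {4}; common: ∅.
  x = 6: f ≡ 0 at y ∈ {0, 7}; g ≡ 0 at y ∈ {8}; common: ∅.
  x = 7: f ≡ 0 at y ∈ ∅; g ≡ 0 at y ∈ {1}; common: ∅.
  x = 8: f ≡ 0 at y ∈ {2, 3}; g ≡ 0 at y ∈ {5}; common: ∅.
  x = 9: f ≡ 0 at y ∈ {7, 8}; g ≡ 0 at y ∈ {9}; common: ∅.
  x = 10: f ≡ 0 at y ∈ ∅; g ≡ 0 at y ∈ {2}; common: ∅.
Collecting: common zeros = {(1, 10)}, so the count is 1.
Comparison with the Bézout bound: 1 ≤ 2 = deg(f)·deg(g), as expected for curves with no common component (the affine F_11-count falls short of the bound because intersections may lie at infinity, over extension fields, or carry multiplicity).


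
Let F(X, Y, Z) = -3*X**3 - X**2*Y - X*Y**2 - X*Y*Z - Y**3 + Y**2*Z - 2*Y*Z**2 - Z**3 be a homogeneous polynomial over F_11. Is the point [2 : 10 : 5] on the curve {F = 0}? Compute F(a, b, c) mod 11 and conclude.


F(2,10,5) ≡ 7 (mod 11); P is NOT on the curve.

Evaluate F(2, 10, 5) term-by-term (mod 11).
  -3*X**3 ↦ -3·8·1·1 = -24
  -X**2*Y ↦ -1·4·10·1 = -40
  -X*Y**2 ↦ -1·2·100·1 = -200
  -X*Y*Z ↦ -1·2·10·5 = -100
  -Y**3 ↦ -1·1·1000·1 = -1000
  Y**2*Z ↦ 1·1·100·5 = 500
  -2*Y*Z**2 ↦ -2·1·10·25 = -500
  -Z**3 ↦ -1·1·1·125 = -125
Sum: F(2, 10, 5) = (-24) + (-40) + (-200) + (-100) + (-1000) + (500) + (-500) + (-125) = -1489.
Reducing mod 11: -1489 ≡ 7 (mod 11).
Since F(a, b, c) ≡ 7 ≠ 0 (mod 11), P does NOT lie on the curve.


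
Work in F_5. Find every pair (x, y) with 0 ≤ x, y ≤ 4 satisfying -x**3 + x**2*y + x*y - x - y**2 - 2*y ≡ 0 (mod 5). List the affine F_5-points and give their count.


Affine F_5-points: {(0, 0), (0, 3), (2, 0), (2, 4), (3, 0)}; count = 5.

For each of the 25 pairs (x, y) ∈ F_5², evaluate f(x, y) mod 5. Record the zeros.
  x = 0: [0↦0, 1↦2, 2↦2, 3↦0, 4↦1]  zeros at y ∈ {0, 3}
  x = 1: [0↦3, 1↦2, 2↦4, 3↦4, 4↦2]  zeros at y ∈ ∅
  x = 2: [0↦0, 1↦3, 2↦4, 3↦3, 4↦0]  zeros at y ∈ {0, 4}
  x = 3: [0↦0, 1↦4, 2↦1, 3↦1, 4↦4]  zeros at y ∈ {0}
  x = 4: [0↦2, 1↦4, 2↦4, 3↦2, 4↦3]  zeros at y ∈ ∅
Collecting zeros: affine points = {(0, 0), (0, 3), (2, 0), (2, 4), (3, 0)}.
Total count |C(F_5)_aff| = 5.


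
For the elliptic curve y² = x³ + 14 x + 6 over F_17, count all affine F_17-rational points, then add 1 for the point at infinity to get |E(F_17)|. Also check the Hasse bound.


Affine points = {(1, 2), (1, 15), (2, 5), (2, 12), (6, 0), (8, 1), (8, 16), (12, 7), (12, 10), (15, 2), (15, 15), (16, 5), (16, 12)}; affine count = 13; |E(F_17)| = 14.

Discriminant check: Δ ∝ 4a³ + 27b² = 4·14³ + 27·6² = 4·2744 + 27·36 ≡ 14 (mod 17). Nonzero ⇒ E is nonsingular.
For each x ∈ F_17, compute rhs = x³ + 14·x + 6 mod 17, then count y ∈ F_17 with y² ≡ rhs.
  x = 0: rhs = 6, matching y values: none (0 points).
  x = 1: rhs = 4, matching y values: 2, 15 (2 points).
  x = 2: rhs = 8, matching y values: 5, 12 (2 points).
  x = 3: rhs = 7, matching y values: none (0 points).
  x = 4: rhs = 7, matching y values: none (0 points).
  x = 5: rhs = 14, matching y values: none (0 points).
  x = 6: rhs = 0, matching y values: 0 (1 points).
  x = 7: rhs = 5, matching y values: none (0 points).
  x = 8: rhs = 1, matching y values: 1, 16 (2 points).
  x = 9: rhs = 11, matching y values: none (0 points).
  x = 10: rhs = 7, matching y values: none (0 points).
  x = 11: rhs = 12, matching y values: none (0 points).
  x = 12: rhs = 15, matching y values: 7, 10 (2 points).
  x = 13: rhs = 5, matching y values: none (0 points).
  x = 14: rhs = 5, matching y values: none (0 points).
  x = 15: rhs = 4, matching y values: 2, 15 (2 points).
  x = 16: rhs = 8, matching y values: 5, 12 (2 points).
Total affine count: 13.
Full point count |E(F_17)| = 13 + 1 = 14.
Hasse bound: |14 − (17+1)| = |-4| = 4 ≤ 2√17 ≈ 8.2462 ✓.
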